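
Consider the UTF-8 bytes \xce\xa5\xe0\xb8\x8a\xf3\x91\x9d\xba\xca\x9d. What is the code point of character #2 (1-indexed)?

U+0E0A

Offset 0: leading byte 0xCE = 11001110 → 2-byte char #1 = CE A5.
Offset 2: leading byte 0xE0 = 11100000 → 3-byte char #2 = E0 B8 8A.
Leading byte 0xE0 = 11100000 matches 1110xxxx → 3-byte sequence.
Byte 1: 0xE0 = 11100000, payload 0000 (4 bits).
Byte 2: 0xB8 = 10111000 (10xxxxxx ✓), payload 111000.
Byte 3: 0x8A = 10001010 (10xxxxxx ✓), payload 001010.
Concatenate: 0000111000001010 = 0xE0A (16 bits → U+0E0A).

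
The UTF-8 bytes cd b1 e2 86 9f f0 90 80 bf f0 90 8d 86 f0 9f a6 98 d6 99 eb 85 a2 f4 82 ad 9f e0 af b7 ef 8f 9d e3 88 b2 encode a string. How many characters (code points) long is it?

Byte at offset 0: 0xCD = 11001101 → 2-byte char (#1). Advance 2.
Byte at offset 2: 0xE2 = 11100010 → 3-byte char (#2). Advance 3.
Byte at offset 5: 0xF0 = 11110000 → 4-byte char (#3). Advance 4.
Byte at offset 9: 0xF0 = 11110000 → 4-byte char (#4). Advance 4.
Byte at offset 13: 0xF0 = 11110000 → 4-byte char (#5). Advance 4.
Byte at offset 17: 0xD6 = 11010110 → 2-byte char (#6). Advance 2.
Byte at offset 19: 0xEB = 11101011 → 3-byte char (#7). Advance 3.
Byte at offset 22: 0xF4 = 11110100 → 4-byte char (#8). Advance 4.
Byte at offset 26: 0xE0 = 11100000 → 3-byte char (#9). Advance 3.
Byte at offset 29: 0xEF = 11101111 → 3-byte char (#10). Advance 3.
Byte at offset 32: 0xE3 = 11100011 → 3-byte char (#11). Advance 3.
Reached end at offset 35 after 11 code points.

11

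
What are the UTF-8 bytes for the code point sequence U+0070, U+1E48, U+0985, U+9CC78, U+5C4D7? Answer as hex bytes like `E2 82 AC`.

70 E1 B9 88 E0 A6 85 F2 9C B1 B8 F1 9C 93 97

U+0070: 1-byte form → 70.
U+1E48: 3-byte form → E1 B9 88.
U+0985: 3-byte form → E0 A6 85.
U+9CC78: 4-byte form → F2 9C B1 B8.
U+5C4D7: 4-byte form → F1 9C 93 97.
Concatenated (15 bytes): 70 E1 B9 88 E0 A6 85 F2 9C B1 B8 F1 9C 93 97.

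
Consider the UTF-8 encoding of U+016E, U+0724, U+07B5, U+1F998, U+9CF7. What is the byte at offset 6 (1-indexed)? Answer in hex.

0xB5

1-indexed offset 6 is 0-indexed offset 5.
U+016E → 2-byte form C5 AE at offsets 0–1.
U+0724 → 2-byte form DC A4 at offsets 2–3.
U+07B5 → 2-byte form DE B5 at offsets 4–5.
Offset 5 falls in char 3's range; it's byte 2 of DE B5 = 0xB5.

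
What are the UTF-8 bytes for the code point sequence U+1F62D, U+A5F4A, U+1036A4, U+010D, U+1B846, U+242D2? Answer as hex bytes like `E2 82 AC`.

U+1F62D: 4-byte form → F0 9F 98 AD.
U+A5F4A: 4-byte form → F2 A5 BD 8A.
U+1036A4: 4-byte form → F4 83 9A A4.
U+010D: 2-byte form → C4 8D.
U+1B846: 4-byte form → F0 9B A1 86.
U+242D2: 4-byte form → F0 A4 8B 92.
Concatenated (22 bytes): F0 9F 98 AD F2 A5 BD 8A F4 83 9A A4 C4 8D F0 9B A1 86 F0 A4 8B 92.

F0 9F 98 AD F2 A5 BD 8A F4 83 9A A4 C4 8D F0 9B A1 86 F0 A4 8B 92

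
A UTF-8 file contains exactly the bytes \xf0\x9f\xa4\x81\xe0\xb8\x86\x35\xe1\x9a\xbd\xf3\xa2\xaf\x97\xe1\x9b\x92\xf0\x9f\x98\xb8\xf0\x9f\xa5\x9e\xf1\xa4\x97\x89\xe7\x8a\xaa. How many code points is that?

10

Byte at offset 0: 0xF0 = 11110000 → 4-byte char (#1). Advance 4.
Byte at offset 4: 0xE0 = 11100000 → 3-byte char (#2). Advance 3.
Byte at offset 7: 0x35 = 00110101 → 1-byte char (#3). Advance 1.
Byte at offset 8: 0xE1 = 11100001 → 3-byte char (#4). Advance 3.
Byte at offset 11: 0xF3 = 11110011 → 4-byte char (#5). Advance 4.
Byte at offset 15: 0xE1 = 11100001 → 3-byte char (#6). Advance 3.
Byte at offset 18: 0xF0 = 11110000 → 4-byte char (#7). Advance 4.
Byte at offset 22: 0xF0 = 11110000 → 4-byte char (#8). Advance 4.
Byte at offset 26: 0xF1 = 11110001 → 4-byte char (#9). Advance 4.
Byte at offset 30: 0xE7 = 11100111 → 3-byte char (#10). Advance 3.
Reached end at offset 33 after 10 code points.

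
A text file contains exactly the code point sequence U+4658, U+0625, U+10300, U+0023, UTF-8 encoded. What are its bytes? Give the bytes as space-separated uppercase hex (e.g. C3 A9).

E4 99 98 D8 A5 F0 90 8C 80 23

U+4658: 3-byte form → E4 99 98.
U+0625: 2-byte form → D8 A5.
U+10300: 4-byte form → F0 90 8C 80.
U+0023: 1-byte form → 23.
Concatenated (10 bytes): E4 99 98 D8 A5 F0 90 8C 80 23.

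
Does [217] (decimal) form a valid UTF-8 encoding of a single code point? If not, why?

invalid (sequence truncated)

Leading byte 0xD9 = 11011001 → 2-byte form, but only 1 byte is present.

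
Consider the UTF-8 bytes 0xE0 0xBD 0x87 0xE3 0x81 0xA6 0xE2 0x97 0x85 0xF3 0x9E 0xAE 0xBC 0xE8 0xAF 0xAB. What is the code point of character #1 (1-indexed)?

U+0F47

Offset 0: leading byte 0xE0 = 11100000 → 3-byte char #1 = E0 BD 87.
Leading byte 0xE0 = 11100000 matches 1110xxxx → 3-byte sequence.
Byte 1: 0xE0 = 11100000, payload 0000 (4 bits).
Byte 2: 0xBD = 10111101 (10xxxxxx ✓), payload 111101.
Byte 3: 0x87 = 10000111 (10xxxxxx ✓), payload 000111.
Concatenate: 0000111101000111 = 0xF47 (16 bits → U+0F47).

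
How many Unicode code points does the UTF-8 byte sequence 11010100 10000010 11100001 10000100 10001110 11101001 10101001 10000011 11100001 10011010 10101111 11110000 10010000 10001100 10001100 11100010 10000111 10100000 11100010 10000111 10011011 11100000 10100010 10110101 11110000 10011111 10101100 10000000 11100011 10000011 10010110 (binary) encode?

10

Byte at offset 0: 0xD4 = 11010100 → 2-byte char (#1). Advance 2.
Byte at offset 2: 0xE1 = 11100001 → 3-byte char (#2). Advance 3.
Byte at offset 5: 0xE9 = 11101001 → 3-byte char (#3). Advance 3.
Byte at offset 8: 0xE1 = 11100001 → 3-byte char (#4). Advance 3.
Byte at offset 11: 0xF0 = 11110000 → 4-byte char (#5). Advance 4.
Byte at offset 15: 0xE2 = 11100010 → 3-byte char (#6). Advance 3.
Byte at offset 18: 0xE2 = 11100010 → 3-byte char (#7). Advance 3.
Byte at offset 21: 0xE0 = 11100000 → 3-byte char (#8). Advance 3.
Byte at offset 24: 0xF0 = 11110000 → 4-byte char (#9). Advance 4.
Byte at offset 28: 0xE3 = 11100011 → 3-byte char (#10). Advance 3.
Reached end at offset 31 after 10 code points.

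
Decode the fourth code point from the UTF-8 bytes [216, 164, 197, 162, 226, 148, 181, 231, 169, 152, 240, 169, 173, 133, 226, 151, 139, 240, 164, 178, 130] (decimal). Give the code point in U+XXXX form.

Offset 0: leading byte 0xD8 = 11011000 → 2-byte char #1 = D8 A4.
Offset 2: leading byte 0xC5 = 11000101 → 2-byte char #2 = C5 A2.
Offset 4: leading byte 0xE2 = 11100010 → 3-byte char #3 = E2 94 B5.
Offset 7: leading byte 0xE7 = 11100111 → 3-byte char #4 = E7 A9 98.
Leading byte 0xE7 = 11100111 matches 1110xxxx → 3-byte sequence.
Byte 1: 0xE7 = 11100111, payload 0111 (4 bits).
Byte 2: 0xA9 = 10101001 (10xxxxxx ✓), payload 101001.
Byte 3: 0x98 = 10011000 (10xxxxxx ✓), payload 011000.
Concatenate: 0111101001011000 = 0x7A58 (16 bits → U+7A58).

U+7A58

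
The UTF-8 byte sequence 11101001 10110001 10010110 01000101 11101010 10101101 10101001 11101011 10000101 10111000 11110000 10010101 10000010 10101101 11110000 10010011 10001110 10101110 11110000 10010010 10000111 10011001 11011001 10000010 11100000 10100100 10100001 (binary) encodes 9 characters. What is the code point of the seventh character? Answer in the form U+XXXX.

U+121D9

Offset 0: leading byte 0xE9 = 11101001 → 3-byte char #1 = E9 B1 96.
Offset 3: leading byte 0x45 = 01000101 → 1-byte char #2 = 45.
Offset 4: leading byte 0xEA = 11101010 → 3-byte char #3 = EA AD A9.
Offset 7: leading byte 0xEB = 11101011 → 3-byte char #4 = EB 85 B8.
Offset 10: leading byte 0xF0 = 11110000 → 4-byte char #5 = F0 95 82 AD.
Offset 14: leading byte 0xF0 = 11110000 → 4-byte char #6 = F0 93 8E AE.
Offset 18: leading byte 0xF0 = 11110000 → 4-byte char #7 = F0 92 87 99.
Leading byte 0xF0 = 11110000 matches 11110xxx → 4-byte sequence.
Byte 1: 0xF0 = 11110000, payload 000 (3 bits).
Byte 2: 0x92 = 10010010 (10xxxxxx ✓), payload 010010.
Byte 3: 0x87 = 10000111 (10xxxxxx ✓), payload 000111.
Byte 4: 0x99 = 10011001 (10xxxxxx ✓), payload 011001.
Concatenate: 000010010000111011001 = 0x121D9 (21 bits → U+121D9).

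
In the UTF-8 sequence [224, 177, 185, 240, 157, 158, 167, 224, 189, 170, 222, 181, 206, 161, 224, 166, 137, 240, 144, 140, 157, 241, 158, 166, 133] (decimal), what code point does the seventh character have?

Offset 0: leading byte 0xE0 = 11100000 → 3-byte char #1 = E0 B1 B9.
Offset 3: leading byte 0xF0 = 11110000 → 4-byte char #2 = F0 9D 9E A7.
Offset 7: leading byte 0xE0 = 11100000 → 3-byte char #3 = E0 BD AA.
Offset 10: leading byte 0xDE = 11011110 → 2-byte char #4 = DE B5.
Offset 12: leading byte 0xCE = 11001110 → 2-byte char #5 = CE A1.
Offset 14: leading byte 0xE0 = 11100000 → 3-byte char #6 = E0 A6 89.
Offset 17: leading byte 0xF0 = 11110000 → 4-byte char #7 = F0 90 8C 9D.
Leading byte 0xF0 = 11110000 matches 11110xxx → 4-byte sequence.
Byte 1: 0xF0 = 11110000, payload 000 (3 bits).
Byte 2: 0x90 = 10010000 (10xxxxxx ✓), payload 010000.
Byte 3: 0x8C = 10001100 (10xxxxxx ✓), payload 001100.
Byte 4: 0x9D = 10011101 (10xxxxxx ✓), payload 011101.
Concatenate: 000010000001100011101 = 0x1031D (21 bits → U+1031D).

U+1031D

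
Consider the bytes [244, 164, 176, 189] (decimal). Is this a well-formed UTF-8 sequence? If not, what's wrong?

invalid (encodes a value above U+10FFFF)

Leading byte 0xF4 = 11110100 → 4-byte form.
Payload = 0x124C3D, which exceeds U+10FFFF, the maximum Unicode code point. (Leading bytes F5–FF, or F4 followed by ≥ 0x90, are invalid.)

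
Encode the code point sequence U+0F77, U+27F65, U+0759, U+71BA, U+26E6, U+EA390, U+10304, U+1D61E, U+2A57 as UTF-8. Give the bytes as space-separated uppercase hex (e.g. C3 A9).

E0 BD B7 F0 A7 BD A5 DD 99 E7 86 BA E2 9B A6 F3 AA 8E 90 F0 90 8C 84 F0 9D 98 9E E2 A9 97

U+0F77: 3-byte form → E0 BD B7.
U+27F65: 4-byte form → F0 A7 BD A5.
U+0759: 2-byte form → DD 99.
U+71BA: 3-byte form → E7 86 BA.
U+26E6: 3-byte form → E2 9B A6.
U+EA390: 4-byte form → F3 AA 8E 90.
U+10304: 4-byte form → F0 90 8C 84.
U+1D61E: 4-byte form → F0 9D 98 9E.
U+2A57: 3-byte form → E2 A9 97.
Concatenated (30 bytes): E0 BD B7 F0 A7 BD A5 DD 99 E7 86 BA E2 9B A6 F3 AA 8E 90 F0 90 8C 84 F0 9D 98 9E E2 A9 97.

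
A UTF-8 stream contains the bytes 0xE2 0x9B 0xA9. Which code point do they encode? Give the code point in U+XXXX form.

Leading byte 0xE2 = 11100010 matches 1110xxxx → 3-byte sequence.
Byte 1: 0xE2 = 11100010, payload 0010 (4 bits).
Byte 2: 0x9B = 10011011 (10xxxxxx ✓), payload 011011.
Byte 3: 0xA9 = 10101001 (10xxxxxx ✓), payload 101001.
Concatenate: 0010011011101001 = 0x26E9 (16 bits → U+26E9).

U+26E9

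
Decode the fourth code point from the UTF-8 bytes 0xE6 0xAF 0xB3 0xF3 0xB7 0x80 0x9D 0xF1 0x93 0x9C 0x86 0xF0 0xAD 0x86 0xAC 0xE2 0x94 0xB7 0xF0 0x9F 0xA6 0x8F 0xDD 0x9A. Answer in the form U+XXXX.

U+2D1AC

Offset 0: leading byte 0xE6 = 11100110 → 3-byte char #1 = E6 AF B3.
Offset 3: leading byte 0xF3 = 11110011 → 4-byte char #2 = F3 B7 80 9D.
Offset 7: leading byte 0xF1 = 11110001 → 4-byte char #3 = F1 93 9C 86.
Offset 11: leading byte 0xF0 = 11110000 → 4-byte char #4 = F0 AD 86 AC.
Leading byte 0xF0 = 11110000 matches 11110xxx → 4-byte sequence.
Byte 1: 0xF0 = 11110000, payload 000 (3 bits).
Byte 2: 0xAD = 10101101 (10xxxxxx ✓), payload 101101.
Byte 3: 0x86 = 10000110 (10xxxxxx ✓), payload 000110.
Byte 4: 0xAC = 10101100 (10xxxxxx ✓), payload 101100.
Concatenate: 000101101000110101100 = 0x2D1AC (21 bits → U+2D1AC).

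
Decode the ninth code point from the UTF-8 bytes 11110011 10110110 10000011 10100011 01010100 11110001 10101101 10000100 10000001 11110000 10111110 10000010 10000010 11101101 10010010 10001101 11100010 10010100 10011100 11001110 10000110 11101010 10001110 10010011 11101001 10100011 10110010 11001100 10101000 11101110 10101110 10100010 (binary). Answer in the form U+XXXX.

Offset 0: leading byte 0xF3 = 11110011 → 4-byte char #1 = F3 B6 83 A3.
Offset 4: leading byte 0x54 = 01010100 → 1-byte char #2 = 54.
Offset 5: leading byte 0xF1 = 11110001 → 4-byte char #3 = F1 AD 84 81.
Offset 9: leading byte 0xF0 = 11110000 → 4-byte char #4 = F0 BE 82 82.
Offset 13: leading byte 0xED = 11101101 → 3-byte char #5 = ED 92 8D.
Offset 16: leading byte 0xE2 = 11100010 → 3-byte char #6 = E2 94 9C.
Offset 19: leading byte 0xCE = 11001110 → 2-byte char #7 = CE 86.
Offset 21: leading byte 0xEA = 11101010 → 3-byte char #8 = EA 8E 93.
Offset 24: leading byte 0xE9 = 11101001 → 3-byte char #9 = E9 A3 B2.
Leading byte 0xE9 = 11101001 matches 1110xxxx → 3-byte sequence.
Byte 1: 0xE9 = 11101001, payload 1001 (4 bits).
Byte 2: 0xA3 = 10100011 (10xxxxxx ✓), payload 100011.
Byte 3: 0xB2 = 10110010 (10xxxxxx ✓), payload 110010.
Concatenate: 1001100011110010 = 0x98F2 (16 bits → U+98F2).

U+98F2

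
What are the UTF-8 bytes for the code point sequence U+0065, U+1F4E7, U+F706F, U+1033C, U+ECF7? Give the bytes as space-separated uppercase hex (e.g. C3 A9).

U+0065: 1-byte form → 65.
U+1F4E7: 4-byte form → F0 9F 93 A7.
U+F706F: 4-byte form → F3 B7 81 AF.
U+1033C: 4-byte form → F0 90 8C BC.
U+ECF7: 3-byte form → EE B3 B7.
Concatenated (16 bytes): 65 F0 9F 93 A7 F3 B7 81 AF F0 90 8C BC EE B3 B7.

65 F0 9F 93 A7 F3 B7 81 AF F0 90 8C BC EE B3 B7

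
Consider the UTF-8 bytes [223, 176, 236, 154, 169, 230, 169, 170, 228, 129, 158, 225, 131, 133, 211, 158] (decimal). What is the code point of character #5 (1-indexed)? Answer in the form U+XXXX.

U+10C5

Offset 0: leading byte 0xDF = 11011111 → 2-byte char #1 = DF B0.
Offset 2: leading byte 0xEC = 11101100 → 3-byte char #2 = EC 9A A9.
Offset 5: leading byte 0xE6 = 11100110 → 3-byte char #3 = E6 A9 AA.
Offset 8: leading byte 0xE4 = 11100100 → 3-byte char #4 = E4 81 9E.
Offset 11: leading byte 0xE1 = 11100001 → 3-byte char #5 = E1 83 85.
Leading byte 0xE1 = 11100001 matches 1110xxxx → 3-byte sequence.
Byte 1: 0xE1 = 11100001, payload 0001 (4 bits).
Byte 2: 0x83 = 10000011 (10xxxxxx ✓), payload 000011.
Byte 3: 0x85 = 10000101 (10xxxxxx ✓), payload 000101.
Concatenate: 0001000011000101 = 0x10C5 (16 bits → U+10C5).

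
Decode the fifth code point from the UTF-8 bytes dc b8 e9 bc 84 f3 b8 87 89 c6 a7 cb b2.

Offset 0: leading byte 0xDC = 11011100 → 2-byte char #1 = DC B8.
Offset 2: leading byte 0xE9 = 11101001 → 3-byte char #2 = E9 BC 84.
Offset 5: leading byte 0xF3 = 11110011 → 4-byte char #3 = F3 B8 87 89.
Offset 9: leading byte 0xC6 = 11000110 → 2-byte char #4 = C6 A7.
Offset 11: leading byte 0xCB = 11001011 → 2-byte char #5 = CB B2.
Leading byte 0xCB = 11001011 matches 110xxxxx → 2-byte sequence.
Byte 1: 0xCB = 11001011, payload 01011 (5 bits).
Byte 2: 0xB2 = 10110010 (10xxxxxx ✓), payload 110010.
Concatenate: 01011110010 = 0x2F2 (11 bits → U+02F2).

U+02F2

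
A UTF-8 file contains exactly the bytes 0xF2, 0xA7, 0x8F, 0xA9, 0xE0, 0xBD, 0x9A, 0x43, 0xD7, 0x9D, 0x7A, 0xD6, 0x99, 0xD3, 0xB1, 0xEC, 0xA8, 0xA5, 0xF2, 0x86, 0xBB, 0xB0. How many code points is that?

9

Byte at offset 0: 0xF2 = 11110010 → 4-byte char (#1). Advance 4.
Byte at offset 4: 0xE0 = 11100000 → 3-byte char (#2). Advance 3.
Byte at offset 7: 0x43 = 01000011 → 1-byte char (#3). Advance 1.
Byte at offset 8: 0xD7 = 11010111 → 2-byte char (#4). Advance 2.
Byte at offset 10: 0x7A = 01111010 → 1-byte char (#5). Advance 1.
Byte at offset 11: 0xD6 = 11010110 → 2-byte char (#6). Advance 2.
Byte at offset 13: 0xD3 = 11010011 → 2-byte char (#7). Advance 2.
Byte at offset 15: 0xEC = 11101100 → 3-byte char (#8). Advance 3.
Byte at offset 18: 0xF2 = 11110010 → 4-byte char (#9). Advance 4.
Reached end at offset 22 after 9 code points.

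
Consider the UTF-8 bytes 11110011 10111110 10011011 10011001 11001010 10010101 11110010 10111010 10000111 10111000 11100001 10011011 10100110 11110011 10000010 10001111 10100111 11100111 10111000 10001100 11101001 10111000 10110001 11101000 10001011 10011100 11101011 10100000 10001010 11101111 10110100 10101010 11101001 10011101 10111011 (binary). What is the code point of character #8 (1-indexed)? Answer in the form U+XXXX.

Offset 0: leading byte 0xF3 = 11110011 → 4-byte char #1 = F3 BE 9B 99.
Offset 4: leading byte 0xCA = 11001010 → 2-byte char #2 = CA 95.
Offset 6: leading byte 0xF2 = 11110010 → 4-byte char #3 = F2 BA 87 B8.
Offset 10: leading byte 0xE1 = 11100001 → 3-byte char #4 = E1 9B A6.
Offset 13: leading byte 0xF3 = 11110011 → 4-byte char #5 = F3 82 8F A7.
Offset 17: leading byte 0xE7 = 11100111 → 3-byte char #6 = E7 B8 8C.
Offset 20: leading byte 0xE9 = 11101001 → 3-byte char #7 = E9 B8 B1.
Offset 23: leading byte 0xE8 = 11101000 → 3-byte char #8 = E8 8B 9C.
Leading byte 0xE8 = 11101000 matches 1110xxxx → 3-byte sequence.
Byte 1: 0xE8 = 11101000, payload 1000 (4 bits).
Byte 2: 0x8B = 10001011 (10xxxxxx ✓), payload 001011.
Byte 3: 0x9C = 10011100 (10xxxxxx ✓), payload 011100.
Concatenate: 1000001011011100 = 0x82DC (16 bits → U+82DC).

U+82DC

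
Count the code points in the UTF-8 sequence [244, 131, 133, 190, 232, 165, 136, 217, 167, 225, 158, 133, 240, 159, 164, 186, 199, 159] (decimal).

Byte at offset 0: 0xF4 = 11110100 → 4-byte char (#1). Advance 4.
Byte at offset 4: 0xE8 = 11101000 → 3-byte char (#2). Advance 3.
Byte at offset 7: 0xD9 = 11011001 → 2-byte char (#3). Advance 2.
Byte at offset 9: 0xE1 = 11100001 → 3-byte char (#4). Advance 3.
Byte at offset 12: 0xF0 = 11110000 → 4-byte char (#5). Advance 4.
Byte at offset 16: 0xC7 = 11000111 → 2-byte char (#6). Advance 2.
Reached end at offset 18 after 6 code points.

6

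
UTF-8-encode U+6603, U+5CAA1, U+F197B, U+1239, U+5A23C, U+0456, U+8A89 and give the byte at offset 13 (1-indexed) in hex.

1-indexed offset 13 is 0-indexed offset 12.
U+6603 → 3-byte form E6 98 83 at offsets 0–2.
U+5CAA1 → 4-byte form F1 9C AA A1 at offsets 3–6.
U+F197B → 4-byte form F3 B1 A5 BB at offsets 7–10.
U+1239 → 3-byte form E1 88 B9 at offsets 11–13.
Offset 12 falls in char 4's range; it's byte 2 of E1 88 B9 = 0x88.

0x88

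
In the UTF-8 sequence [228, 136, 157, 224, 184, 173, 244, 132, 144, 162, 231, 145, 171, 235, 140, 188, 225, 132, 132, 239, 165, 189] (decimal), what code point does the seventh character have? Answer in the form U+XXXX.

Offset 0: leading byte 0xE4 = 11100100 → 3-byte char #1 = E4 88 9D.
Offset 3: leading byte 0xE0 = 11100000 → 3-byte char #2 = E0 B8 AD.
Offset 6: leading byte 0xF4 = 11110100 → 4-byte char #3 = F4 84 90 A2.
Offset 10: leading byte 0xE7 = 11100111 → 3-byte char #4 = E7 91 AB.
Offset 13: leading byte 0xEB = 11101011 → 3-byte char #5 = EB 8C BC.
Offset 16: leading byte 0xE1 = 11100001 → 3-byte char #6 = E1 84 84.
Offset 19: leading byte 0xEF = 11101111 → 3-byte char #7 = EF A5 BD.
Leading byte 0xEF = 11101111 matches 1110xxxx → 3-byte sequence.
Byte 1: 0xEF = 11101111, payload 1111 (4 bits).
Byte 2: 0xA5 = 10100101 (10xxxxxx ✓), payload 100101.
Byte 3: 0xBD = 10111101 (10xxxxxx ✓), payload 111101.
Concatenate: 1111100101111101 = 0xF97D (16 bits → U+F97D).

U+F97D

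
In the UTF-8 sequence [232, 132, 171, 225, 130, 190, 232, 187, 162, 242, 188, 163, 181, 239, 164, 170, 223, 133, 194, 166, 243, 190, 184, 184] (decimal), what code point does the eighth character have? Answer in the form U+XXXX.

Offset 0: leading byte 0xE8 = 11101000 → 3-byte char #1 = E8 84 AB.
Offset 3: leading byte 0xE1 = 11100001 → 3-byte char #2 = E1 82 BE.
Offset 6: leading byte 0xE8 = 11101000 → 3-byte char #3 = E8 BB A2.
Offset 9: leading byte 0xF2 = 11110010 → 4-byte char #4 = F2 BC A3 B5.
Offset 13: leading byte 0xEF = 11101111 → 3-byte char #5 = EF A4 AA.
Offset 16: leading byte 0xDF = 11011111 → 2-byte char #6 = DF 85.
Offset 18: leading byte 0xC2 = 11000010 → 2-byte char #7 = C2 A6.
Offset 20: leading byte 0xF3 = 11110011 → 4-byte char #8 = F3 BE B8 B8.
Leading byte 0xF3 = 11110011 matches 11110xxx → 4-byte sequence.
Byte 1: 0xF3 = 11110011, payload 011 (3 bits).
Byte 2: 0xBE = 10111110 (10xxxxxx ✓), payload 111110.
Byte 3: 0xB8 = 10111000 (10xxxxxx ✓), payload 111000.
Byte 4: 0xB8 = 10111000 (10xxxxxx ✓), payload 111000.
Concatenate: 011111110111000111000 = 0xFEE38 (21 bits → U+FEE38).

U+FEE38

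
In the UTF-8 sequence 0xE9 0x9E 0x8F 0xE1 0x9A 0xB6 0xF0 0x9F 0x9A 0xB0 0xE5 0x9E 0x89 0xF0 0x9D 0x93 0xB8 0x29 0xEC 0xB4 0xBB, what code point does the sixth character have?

U+0029

Offset 0: leading byte 0xE9 = 11101001 → 3-byte char #1 = E9 9E 8F.
Offset 3: leading byte 0xE1 = 11100001 → 3-byte char #2 = E1 9A B6.
Offset 6: leading byte 0xF0 = 11110000 → 4-byte char #3 = F0 9F 9A B0.
Offset 10: leading byte 0xE5 = 11100101 → 3-byte char #4 = E5 9E 89.
Offset 13: leading byte 0xF0 = 11110000 → 4-byte char #5 = F0 9D 93 B8.
Offset 17: leading byte 0x29 = 00101001 → 1-byte char #6 = 29.
Leading byte 0x29 = 00101001 matches 0xxxxxxx → 1-byte sequence.
Byte 1: 0x29 = 00101001, payload 0101001 (7 bits).
Concatenate: 0101001 = 0x29 (7 bits → U+0029).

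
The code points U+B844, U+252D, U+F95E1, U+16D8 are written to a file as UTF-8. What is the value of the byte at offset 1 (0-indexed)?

U+B844 → 3-byte form EB A1 84 at offsets 0–2.
Offset 1 falls in char 1's range; it's byte 2 of EB A1 84 = 0xA1.

0xA1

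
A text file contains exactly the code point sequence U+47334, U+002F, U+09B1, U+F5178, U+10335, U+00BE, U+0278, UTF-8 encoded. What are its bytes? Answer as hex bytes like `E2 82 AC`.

U+47334: 4-byte form → F1 87 8C B4.
U+002F: 1-byte form → 2F.
U+09B1: 3-byte form → E0 A6 B1.
U+F5178: 4-byte form → F3 B5 85 B8.
U+10335: 4-byte form → F0 90 8C B5.
U+00BE: 2-byte form → C2 BE.
U+0278: 2-byte form → C9 B8.
Concatenated (20 bytes): F1 87 8C B4 2F E0 A6 B1 F3 B5 85 B8 F0 90 8C B5 C2 BE C9 B8.

F1 87 8C B4 2F E0 A6 B1 F3 B5 85 B8 F0 90 8C B5 C2 BE C9 B8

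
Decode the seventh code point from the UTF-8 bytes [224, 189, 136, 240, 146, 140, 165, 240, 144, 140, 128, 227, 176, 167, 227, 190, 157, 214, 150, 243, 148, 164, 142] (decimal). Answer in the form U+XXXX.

U+D490E

Offset 0: leading byte 0xE0 = 11100000 → 3-byte char #1 = E0 BD 88.
Offset 3: leading byte 0xF0 = 11110000 → 4-byte char #2 = F0 92 8C A5.
Offset 7: leading byte 0xF0 = 11110000 → 4-byte char #3 = F0 90 8C 80.
Offset 11: leading byte 0xE3 = 11100011 → 3-byte char #4 = E3 B0 A7.
Offset 14: leading byte 0xE3 = 11100011 → 3-byte char #5 = E3 BE 9D.
Offset 17: leading byte 0xD6 = 11010110 → 2-byte char #6 = D6 96.
Offset 19: leading byte 0xF3 = 11110011 → 4-byte char #7 = F3 94 A4 8E.
Leading byte 0xF3 = 11110011 matches 11110xxx → 4-byte sequence.
Byte 1: 0xF3 = 11110011, payload 011 (3 bits).
Byte 2: 0x94 = 10010100 (10xxxxxx ✓), payload 010100.
Byte 3: 0xA4 = 10100100 (10xxxxxx ✓), payload 100100.
Byte 4: 0x8E = 10001110 (10xxxxxx ✓), payload 001110.
Concatenate: 011010100100100001110 = 0xD490E (21 bits → U+D490E).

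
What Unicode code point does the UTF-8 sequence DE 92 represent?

Leading byte 0xDE = 11011110 matches 110xxxxx → 2-byte sequence.
Byte 1: 0xDE = 11011110, payload 11110 (5 bits).
Byte 2: 0x92 = 10010010 (10xxxxxx ✓), payload 010010.
Concatenate: 11110010010 = 0x792 (11 bits → U+0792).

U+0792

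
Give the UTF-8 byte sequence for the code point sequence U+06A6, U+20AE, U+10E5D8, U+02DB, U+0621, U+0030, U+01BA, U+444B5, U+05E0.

DA A6 E2 82 AE F4 8E 97 98 CB 9B D8 A1 30 C6 BA F1 84 92 B5 D7 A0

U+06A6: 2-byte form → DA A6.
U+20AE: 3-byte form → E2 82 AE.
U+10E5D8: 4-byte form → F4 8E 97 98.
U+02DB: 2-byte form → CB 9B.
U+0621: 2-byte form → D8 A1.
U+0030: 1-byte form → 30.
U+01BA: 2-byte form → C6 BA.
U+444B5: 4-byte form → F1 84 92 B5.
U+05E0: 2-byte form → D7 A0.
Concatenated (22 bytes): DA A6 E2 82 AE F4 8E 97 98 CB 9B D8 A1 30 C6 BA F1 84 92 B5 D7 A0.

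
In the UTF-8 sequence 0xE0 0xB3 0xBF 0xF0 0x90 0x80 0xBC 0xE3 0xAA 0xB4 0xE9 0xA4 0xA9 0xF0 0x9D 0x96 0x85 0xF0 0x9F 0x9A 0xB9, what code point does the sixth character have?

U+1F6B9

Offset 0: leading byte 0xE0 = 11100000 → 3-byte char #1 = E0 B3 BF.
Offset 3: leading byte 0xF0 = 11110000 → 4-byte char #2 = F0 90 80 BC.
Offset 7: leading byte 0xE3 = 11100011 → 3-byte char #3 = E3 AA B4.
Offset 10: leading byte 0xE9 = 11101001 → 3-byte char #4 = E9 A4 A9.
Offset 13: leading byte 0xF0 = 11110000 → 4-byte char #5 = F0 9D 96 85.
Offset 17: leading byte 0xF0 = 11110000 → 4-byte char #6 = F0 9F 9A B9.
Leading byte 0xF0 = 11110000 matches 11110xxx → 4-byte sequence.
Byte 1: 0xF0 = 11110000, payload 000 (3 bits).
Byte 2: 0x9F = 10011111 (10xxxxxx ✓), payload 011111.
Byte 3: 0x9A = 10011010 (10xxxxxx ✓), payload 011010.
Byte 4: 0xB9 = 10111001 (10xxxxxx ✓), payload 111001.
Concatenate: 000011111011010111001 = 0x1F6B9 (21 bits → U+1F6B9).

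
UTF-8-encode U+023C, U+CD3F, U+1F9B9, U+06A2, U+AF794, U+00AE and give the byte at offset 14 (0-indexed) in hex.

U+023C → 2-byte form C8 BC at offsets 0–1.
U+CD3F → 3-byte form EC B4 BF at offsets 2–4.
U+1F9B9 → 4-byte form F0 9F A6 B9 at offsets 5–8.
U+06A2 → 2-byte form DA A2 at offsets 9–10.
U+AF794 → 4-byte form F2 AF 9E 94 at offsets 11–14.
Offset 14 falls in char 5's range; it's byte 4 of F2 AF 9E 94 = 0x94.

0x94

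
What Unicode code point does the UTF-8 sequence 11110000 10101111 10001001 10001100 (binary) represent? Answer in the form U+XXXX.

Leading byte 0xF0 = 11110000 matches 11110xxx → 4-byte sequence.
Byte 1: 0xF0 = 11110000, payload 000 (3 bits).
Byte 2: 0xAF = 10101111 (10xxxxxx ✓), payload 101111.
Byte 3: 0x89 = 10001001 (10xxxxxx ✓), payload 001001.
Byte 4: 0x8C = 10001100 (10xxxxxx ✓), payload 001100.
Concatenate: 000101111001001001100 = 0x2F24C (21 bits → U+2F24C).

U+2F24C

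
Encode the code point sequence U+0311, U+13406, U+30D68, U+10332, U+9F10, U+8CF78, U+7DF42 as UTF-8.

U+0311: 2-byte form → CC 91.
U+13406: 4-byte form → F0 93 90 86.
U+30D68: 4-byte form → F0 B0 B5 A8.
U+10332: 4-byte form → F0 90 8C B2.
U+9F10: 3-byte form → E9 BC 90.
U+8CF78: 4-byte form → F2 8C BD B8.
U+7DF42: 4-byte form → F1 BD BD 82.
Concatenated (25 bytes): CC 91 F0 93 90 86 F0 B0 B5 A8 F0 90 8C B2 E9 BC 90 F2 8C BD B8 F1 BD BD 82.

CC 91 F0 93 90 86 F0 B0 B5 A8 F0 90 8C B2 E9 BC 90 F2 8C BD B8 F1 BD BD 82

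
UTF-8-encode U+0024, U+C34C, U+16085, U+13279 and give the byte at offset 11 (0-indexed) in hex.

U+0024 → 1-byte form 24 at offsets 0–0.
U+C34C → 3-byte form EC 8D 8C at offsets 1–3.
U+16085 → 4-byte form F0 96 82 85 at offsets 4–7.
U+13279 → 4-byte form F0 93 89 B9 at offsets 8–11.
Offset 11 falls in char 4's range; it's byte 4 of F0 93 89 B9 = 0xB9.

0xB9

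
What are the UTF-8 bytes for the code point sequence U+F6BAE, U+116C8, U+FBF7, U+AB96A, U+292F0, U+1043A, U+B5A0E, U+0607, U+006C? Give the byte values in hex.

U+F6BAE: 4-byte form → F3 B6 AE AE.
U+116C8: 4-byte form → F0 91 9B 88.
U+FBF7: 3-byte form → EF AF B7.
U+AB96A: 4-byte form → F2 AB A5 AA.
U+292F0: 4-byte form → F0 A9 8B B0.
U+1043A: 4-byte form → F0 90 90 BA.
U+B5A0E: 4-byte form → F2 B5 A8 8E.
U+0607: 2-byte form → D8 87.
U+006C: 1-byte form → 6C.
Concatenated (30 bytes): F3 B6 AE AE F0 91 9B 88 EF AF B7 F2 AB A5 AA F0 A9 8B B0 F0 90 90 BA F2 B5 A8 8E D8 87 6C.

F3 B6 AE AE F0 91 9B 88 EF AF B7 F2 AB A5 AA F0 A9 8B B0 F0 90 90 BA F2 B5 A8 8E D8 87 6C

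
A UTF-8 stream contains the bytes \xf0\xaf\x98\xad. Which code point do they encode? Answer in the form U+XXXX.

U+2F62D

Leading byte 0xF0 = 11110000 matches 11110xxx → 4-byte sequence.
Byte 1: 0xF0 = 11110000, payload 000 (3 bits).
Byte 2: 0xAF = 10101111 (10xxxxxx ✓), payload 101111.
Byte 3: 0x98 = 10011000 (10xxxxxx ✓), payload 011000.
Byte 4: 0xAD = 10101101 (10xxxxxx ✓), payload 101101.
Concatenate: 000101111011000101101 = 0x2F62D (21 bits → U+2F62D).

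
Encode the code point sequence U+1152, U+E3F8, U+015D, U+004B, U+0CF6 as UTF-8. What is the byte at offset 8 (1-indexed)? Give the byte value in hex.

0x9D

1-indexed offset 8 is 0-indexed offset 7.
U+1152 → 3-byte form E1 85 92 at offsets 0–2.
U+E3F8 → 3-byte form EE 8F B8 at offsets 3–5.
U+015D → 2-byte form C5 9D at offsets 6–7.
Offset 7 falls in char 3's range; it's byte 2 of C5 9D = 0x9D.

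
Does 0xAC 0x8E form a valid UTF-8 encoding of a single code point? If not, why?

invalid (continuation byte with no leading byte)

Byte 0xAC = 10101100 has the form 10xxxxxx — a continuation byte — but there is no preceding leading byte.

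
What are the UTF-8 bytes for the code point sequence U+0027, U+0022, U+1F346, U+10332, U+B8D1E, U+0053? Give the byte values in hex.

U+0027: 1-byte form → 27.
U+0022: 1-byte form → 22.
U+1F346: 4-byte form → F0 9F 8D 86.
U+10332: 4-byte form → F0 90 8C B2.
U+B8D1E: 4-byte form → F2 B8 B4 9E.
U+0053: 1-byte form → 53.
Concatenated (15 bytes): 27 22 F0 9F 8D 86 F0 90 8C B2 F2 B8 B4 9E 53.

27 22 F0 9F 8D 86 F0 90 8C B2 F2 B8 B4 9E 53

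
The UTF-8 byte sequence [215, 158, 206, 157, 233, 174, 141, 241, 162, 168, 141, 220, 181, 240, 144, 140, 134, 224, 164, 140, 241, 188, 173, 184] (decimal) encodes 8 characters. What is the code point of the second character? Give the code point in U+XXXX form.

U+039D

Offset 0: leading byte 0xD7 = 11010111 → 2-byte char #1 = D7 9E.
Offset 2: leading byte 0xCE = 11001110 → 2-byte char #2 = CE 9D.
Leading byte 0xCE = 11001110 matches 110xxxxx → 2-byte sequence.
Byte 1: 0xCE = 11001110, payload 01110 (5 bits).
Byte 2: 0x9D = 10011101 (10xxxxxx ✓), payload 011101.
Concatenate: 01110011101 = 0x39D (11 bits → U+039D).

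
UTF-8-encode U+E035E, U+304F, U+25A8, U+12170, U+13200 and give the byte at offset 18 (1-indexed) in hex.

1-indexed offset 18 is 0-indexed offset 17.
U+E035E → 4-byte form F3 A0 8D 9E at offsets 0–3.
U+304F → 3-byte form E3 81 8F at offsets 4–6.
U+25A8 → 3-byte form E2 96 A8 at offsets 7–9.
U+12170 → 4-byte form F0 92 85 B0 at offsets 10–13.
U+13200 → 4-byte form F0 93 88 80 at offsets 14–17.
Offset 17 falls in char 5's range; it's byte 4 of F0 93 88 80 = 0x80.

0x80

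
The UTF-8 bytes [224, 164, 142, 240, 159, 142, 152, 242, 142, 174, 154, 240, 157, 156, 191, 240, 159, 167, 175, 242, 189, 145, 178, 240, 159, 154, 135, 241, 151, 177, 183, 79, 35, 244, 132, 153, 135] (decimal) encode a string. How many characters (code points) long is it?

Byte at offset 0: 0xE0 = 11100000 → 3-byte char (#1). Advance 3.
Byte at offset 3: 0xF0 = 11110000 → 4-byte char (#2). Advance 4.
Byte at offset 7: 0xF2 = 11110010 → 4-byte char (#3). Advance 4.
Byte at offset 11: 0xF0 = 11110000 → 4-byte char (#4). Advance 4.
Byte at offset 15: 0xF0 = 11110000 → 4-byte char (#5). Advance 4.
Byte at offset 19: 0xF2 = 11110010 → 4-byte char (#6). Advance 4.
Byte at offset 23: 0xF0 = 11110000 → 4-byte char (#7). Advance 4.
Byte at offset 27: 0xF1 = 11110001 → 4-byte char (#8). Advance 4.
Byte at offset 31: 0x4F = 01001111 → 1-byte char (#9). Advance 1.
Byte at offset 32: 0x23 = 00100011 → 1-byte char (#10). Advance 1.
Byte at offset 33: 0xF4 = 11110100 → 4-byte char (#11). Advance 4.
Reached end at offset 37 after 11 code points.

11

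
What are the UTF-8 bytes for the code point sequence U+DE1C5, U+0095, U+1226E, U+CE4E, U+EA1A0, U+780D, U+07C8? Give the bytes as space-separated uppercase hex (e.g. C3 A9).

F3 9E 87 85 C2 95 F0 92 89 AE EC B9 8E F3 AA 86 A0 E7 A0 8D DF 88

U+DE1C5: 4-byte form → F3 9E 87 85.
U+0095: 2-byte form → C2 95.
U+1226E: 4-byte form → F0 92 89 AE.
U+CE4E: 3-byte form → EC B9 8E.
U+EA1A0: 4-byte form → F3 AA 86 A0.
U+780D: 3-byte form → E7 A0 8D.
U+07C8: 2-byte form → DF 88.
Concatenated (22 bytes): F3 9E 87 85 C2 95 F0 92 89 AE EC B9 8E F3 AA 86 A0 E7 A0 8D DF 88.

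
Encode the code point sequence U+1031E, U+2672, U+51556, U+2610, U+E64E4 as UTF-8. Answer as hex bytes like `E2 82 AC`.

F0 90 8C 9E E2 99 B2 F1 91 95 96 E2 98 90 F3 A6 93 A4

U+1031E: 4-byte form → F0 90 8C 9E.
U+2672: 3-byte form → E2 99 B2.
U+51556: 4-byte form → F1 91 95 96.
U+2610: 3-byte form → E2 98 90.
U+E64E4: 4-byte form → F3 A6 93 A4.
Concatenated (18 bytes): F0 90 8C 9E E2 99 B2 F1 91 95 96 E2 98 90 F3 A6 93 A4.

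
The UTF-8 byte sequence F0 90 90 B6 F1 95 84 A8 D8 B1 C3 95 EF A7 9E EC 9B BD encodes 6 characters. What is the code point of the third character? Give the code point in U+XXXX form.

U+0631

Offset 0: leading byte 0xF0 = 11110000 → 4-byte char #1 = F0 90 90 B6.
Offset 4: leading byte 0xF1 = 11110001 → 4-byte char #2 = F1 95 84 A8.
Offset 8: leading byte 0xD8 = 11011000 → 2-byte char #3 = D8 B1.
Leading byte 0xD8 = 11011000 matches 110xxxxx → 2-byte sequence.
Byte 1: 0xD8 = 11011000, payload 11000 (5 bits).
Byte 2: 0xB1 = 10110001 (10xxxxxx ✓), payload 110001.
Concatenate: 11000110001 = 0x631 (11 bits → U+0631).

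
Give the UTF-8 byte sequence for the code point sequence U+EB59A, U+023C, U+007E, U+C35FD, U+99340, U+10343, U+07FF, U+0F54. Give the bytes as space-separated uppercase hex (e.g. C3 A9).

U+EB59A: 4-byte form → F3 AB 96 9A.
U+023C: 2-byte form → C8 BC.
U+007E: 1-byte form → 7E.
U+C35FD: 4-byte form → F3 83 97 BD.
U+99340: 4-byte form → F2 99 8D 80.
U+10343: 4-byte form → F0 90 8D 83.
U+07FF: 2-byte form → DF BF.
U+0F54: 3-byte form → E0 BD 94.
Concatenated (24 bytes): F3 AB 96 9A C8 BC 7E F3 83 97 BD F2 99 8D 80 F0 90 8D 83 DF BF E0 BD 94.

F3 AB 96 9A C8 BC 7E F3 83 97 BD F2 99 8D 80 F0 90 8D 83 DF BF E0 BD 94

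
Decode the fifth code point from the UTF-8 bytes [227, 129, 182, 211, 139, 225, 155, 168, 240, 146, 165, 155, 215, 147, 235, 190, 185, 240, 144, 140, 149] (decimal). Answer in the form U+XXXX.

Offset 0: leading byte 0xE3 = 11100011 → 3-byte char #1 = E3 81 B6.
Offset 3: leading byte 0xD3 = 11010011 → 2-byte char #2 = D3 8B.
Offset 5: leading byte 0xE1 = 11100001 → 3-byte char #3 = E1 9B A8.
Offset 8: leading byte 0xF0 = 11110000 → 4-byte char #4 = F0 92 A5 9B.
Offset 12: leading byte 0xD7 = 11010111 → 2-byte char #5 = D7 93.
Leading byte 0xD7 = 11010111 matches 110xxxxx → 2-byte sequence.
Byte 1: 0xD7 = 11010111, payload 10111 (5 bits).
Byte 2: 0x93 = 10010011 (10xxxxxx ✓), payload 010011.
Concatenate: 10111010011 = 0x5D3 (11 bits → U+05D3).

U+05D3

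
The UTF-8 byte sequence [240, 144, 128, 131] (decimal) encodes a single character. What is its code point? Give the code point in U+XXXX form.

U+10003

Leading byte 0xF0 = 11110000 matches 11110xxx → 4-byte sequence.
Byte 1: 0xF0 = 11110000, payload 000 (3 bits).
Byte 2: 0x90 = 10010000 (10xxxxxx ✓), payload 010000.
Byte 3: 0x80 = 10000000 (10xxxxxx ✓), payload 000000.
Byte 4: 0x83 = 10000011 (10xxxxxx ✓), payload 000011.
Concatenate: 000010000000000000011 = 0x10003 (21 bits → U+10003).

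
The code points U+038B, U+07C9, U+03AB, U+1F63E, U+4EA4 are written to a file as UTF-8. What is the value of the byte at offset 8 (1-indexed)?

0x9F

1-indexed offset 8 is 0-indexed offset 7.
U+038B → 2-byte form CE 8B at offsets 0–1.
U+07C9 → 2-byte form DF 89 at offsets 2–3.
U+03AB → 2-byte form CE AB at offsets 4–5.
U+1F63E → 4-byte form F0 9F 98 BE at offsets 6–9.
Offset 7 falls in char 4's range; it's byte 2 of F0 9F 98 BE = 0x9F.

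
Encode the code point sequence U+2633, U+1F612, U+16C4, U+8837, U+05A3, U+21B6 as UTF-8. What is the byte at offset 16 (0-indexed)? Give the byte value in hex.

0x86

U+2633 → 3-byte form E2 98 B3 at offsets 0–2.
U+1F612 → 4-byte form F0 9F 98 92 at offsets 3–6.
U+16C4 → 3-byte form E1 9B 84 at offsets 7–9.
U+8837 → 3-byte form E8 A0 B7 at offsets 10–12.
U+05A3 → 2-byte form D6 A3 at offsets 13–14.
U+21B6 → 3-byte form E2 86 B6 at offsets 15–17.
Offset 16 falls in char 6's range; it's byte 2 of E2 86 B6 = 0x86.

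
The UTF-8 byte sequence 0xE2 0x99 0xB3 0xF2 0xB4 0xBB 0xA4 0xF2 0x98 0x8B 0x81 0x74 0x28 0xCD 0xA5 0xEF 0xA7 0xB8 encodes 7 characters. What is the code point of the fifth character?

U+0028

Offset 0: leading byte 0xE2 = 11100010 → 3-byte char #1 = E2 99 B3.
Offset 3: leading byte 0xF2 = 11110010 → 4-byte char #2 = F2 B4 BB A4.
Offset 7: leading byte 0xF2 = 11110010 → 4-byte char #3 = F2 98 8B 81.
Offset 11: leading byte 0x74 = 01110100 → 1-byte char #4 = 74.
Offset 12: leading byte 0x28 = 00101000 → 1-byte char #5 = 28.
Leading byte 0x28 = 00101000 matches 0xxxxxxx → 1-byte sequence.
Byte 1: 0x28 = 00101000, payload 0101000 (7 bits).
Concatenate: 0101000 = 0x28 (7 bits → U+0028).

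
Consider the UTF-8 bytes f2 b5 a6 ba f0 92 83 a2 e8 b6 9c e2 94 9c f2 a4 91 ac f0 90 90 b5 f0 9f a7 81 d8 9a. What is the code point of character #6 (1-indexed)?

Offset 0: leading byte 0xF2 = 11110010 → 4-byte char #1 = F2 B5 A6 BA.
Offset 4: leading byte 0xF0 = 11110000 → 4-byte char #2 = F0 92 83 A2.
Offset 8: leading byte 0xE8 = 11101000 → 3-byte char #3 = E8 B6 9C.
Offset 11: leading byte 0xE2 = 11100010 → 3-byte char #4 = E2 94 9C.
Offset 14: leading byte 0xF2 = 11110010 → 4-byte char #5 = F2 A4 91 AC.
Offset 18: leading byte 0xF0 = 11110000 → 4-byte char #6 = F0 90 90 B5.
Leading byte 0xF0 = 11110000 matches 11110xxx → 4-byte sequence.
Byte 1: 0xF0 = 11110000, payload 000 (3 bits).
Byte 2: 0x90 = 10010000 (10xxxxxx ✓), payload 010000.
Byte 3: 0x90 = 10010000 (10xxxxxx ✓), payload 010000.
Byte 4: 0xB5 = 10110101 (10xxxxxx ✓), payload 110101.
Concatenate: 000010000010000110101 = 0x10435 (21 bits → U+10435).

U+10435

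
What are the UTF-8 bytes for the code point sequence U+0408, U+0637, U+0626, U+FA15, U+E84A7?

U+0408: 2-byte form → D0 88.
U+0637: 2-byte form → D8 B7.
U+0626: 2-byte form → D8 A6.
U+FA15: 3-byte form → EF A8 95.
U+E84A7: 4-byte form → F3 A8 92 A7.
Concatenated (13 bytes): D0 88 D8 B7 D8 A6 EF A8 95 F3 A8 92 A7.

D0 88 D8 B7 D8 A6 EF A8 95 F3 A8 92 A7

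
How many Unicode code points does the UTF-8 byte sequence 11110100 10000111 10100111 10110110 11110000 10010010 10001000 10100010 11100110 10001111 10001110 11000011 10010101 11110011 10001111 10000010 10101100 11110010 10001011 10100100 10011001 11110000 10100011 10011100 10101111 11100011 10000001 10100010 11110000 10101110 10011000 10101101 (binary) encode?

Byte at offset 0: 0xF4 = 11110100 → 4-byte char (#1). Advance 4.
Byte at offset 4: 0xF0 = 11110000 → 4-byte char (#2). Advance 4.
Byte at offset 8: 0xE6 = 11100110 → 3-byte char (#3). Advance 3.
Byte at offset 11: 0xC3 = 11000011 → 2-byte char (#4). Advance 2.
Byte at offset 13: 0xF3 = 11110011 → 4-byte char (#5). Advance 4.
Byte at offset 17: 0xF2 = 11110010 → 4-byte char (#6). Advance 4.
Byte at offset 21: 0xF0 = 11110000 → 4-byte char (#7). Advance 4.
Byte at offset 25: 0xE3 = 11100011 → 3-byte char (#8). Advance 3.
Byte at offset 28: 0xF0 = 11110000 → 4-byte char (#9). Advance 4.
Reached end at offset 32 after 9 code points.

9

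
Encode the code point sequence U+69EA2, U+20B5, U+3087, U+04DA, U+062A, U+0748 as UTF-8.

F1 A9 BA A2 E2 82 B5 E3 82 87 D3 9A D8 AA DD 88

U+69EA2: 4-byte form → F1 A9 BA A2.
U+20B5: 3-byte form → E2 82 B5.
U+3087: 3-byte form → E3 82 87.
U+04DA: 2-byte form → D3 9A.
U+062A: 2-byte form → D8 AA.
U+0748: 2-byte form → DD 88.
Concatenated (16 bytes): F1 A9 BA A2 E2 82 B5 E3 82 87 D3 9A D8 AA DD 88.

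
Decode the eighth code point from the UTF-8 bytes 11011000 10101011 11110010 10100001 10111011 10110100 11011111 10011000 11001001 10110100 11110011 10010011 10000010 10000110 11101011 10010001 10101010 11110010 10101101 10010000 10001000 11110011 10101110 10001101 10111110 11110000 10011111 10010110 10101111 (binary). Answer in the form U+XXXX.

U+EE37E

Offset 0: leading byte 0xD8 = 11011000 → 2-byte char #1 = D8 AB.
Offset 2: leading byte 0xF2 = 11110010 → 4-byte char #2 = F2 A1 BB B4.
Offset 6: leading byte 0xDF = 11011111 → 2-byte char #3 = DF 98.
Offset 8: leading byte 0xC9 = 11001001 → 2-byte char #4 = C9 B4.
Offset 10: leading byte 0xF3 = 11110011 → 4-byte char #5 = F3 93 82 86.
Offset 14: leading byte 0xEB = 11101011 → 3-byte char #6 = EB 91 AA.
Offset 17: leading byte 0xF2 = 11110010 → 4-byte char #7 = F2 AD 90 88.
Offset 21: leading byte 0xF3 = 11110011 → 4-byte char #8 = F3 AE 8D BE.
Leading byte 0xF3 = 11110011 matches 11110xxx → 4-byte sequence.
Byte 1: 0xF3 = 11110011, payload 011 (3 bits).
Byte 2: 0xAE = 10101110 (10xxxxxx ✓), payload 101110.
Byte 3: 0x8D = 10001101 (10xxxxxx ✓), payload 001101.
Byte 4: 0xBE = 10111110 (10xxxxxx ✓), payload 111110.
Concatenate: 011101110001101111110 = 0xEE37E (21 bits → U+EE37E).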